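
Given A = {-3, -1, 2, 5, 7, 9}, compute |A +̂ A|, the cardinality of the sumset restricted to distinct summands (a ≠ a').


Restricted sumset: A +̂ A = {a + a' : a ∈ A, a' ∈ A, a ≠ a'}.
Equivalently, take A + A and drop any sum 2a that is achievable ONLY as a + a for a ∈ A (i.e. sums representable only with equal summands).
Enumerate pairs (a, a') with a < a' (symmetric, so each unordered pair gives one sum; this covers all a ≠ a'):
  -3 + -1 = -4
  -3 + 2 = -1
  -3 + 5 = 2
  -3 + 7 = 4
  -3 + 9 = 6
  -1 + 2 = 1
  -1 + 5 = 4
  -1 + 7 = 6
  -1 + 9 = 8
  2 + 5 = 7
  2 + 7 = 9
  2 + 9 = 11
  5 + 7 = 12
  5 + 9 = 14
  7 + 9 = 16
Collected distinct sums: {-4, -1, 1, 2, 4, 6, 7, 8, 9, 11, 12, 14, 16}
|A +̂ A| = 13
(Reference bound: |A +̂ A| ≥ 2|A| - 3 for |A| ≥ 2, with |A| = 6 giving ≥ 9.)

|A +̂ A| = 13


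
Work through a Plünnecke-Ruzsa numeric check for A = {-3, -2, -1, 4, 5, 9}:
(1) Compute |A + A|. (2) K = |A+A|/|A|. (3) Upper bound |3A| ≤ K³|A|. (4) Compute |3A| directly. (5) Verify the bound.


|A| = 6.
Step 1: Compute A + A by enumerating all 36 pairs.
A + A = {-6, -5, -4, -3, -2, 1, 2, 3, 4, 6, 7, 8, 9, 10, 13, 14, 18}, so |A + A| = 17.
Step 2: Doubling constant K = |A + A|/|A| = 17/6 = 17/6 ≈ 2.8333.
Step 3: Plünnecke-Ruzsa gives |3A| ≤ K³·|A| = (2.8333)³ · 6 ≈ 136.4722.
Step 4: Compute 3A = A + A + A directly by enumerating all triples (a,b,c) ∈ A³; |3A| = 32.
Step 5: Check 32 ≤ 136.4722? Yes ✓.

K = 17/6, Plünnecke-Ruzsa bound K³|A| ≈ 136.4722, |3A| = 32, inequality holds.


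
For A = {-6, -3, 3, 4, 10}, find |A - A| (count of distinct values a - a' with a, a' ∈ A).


A - A = {a - a' : a, a' ∈ A}; |A| = 5.
Bounds: 2|A|-1 ≤ |A - A| ≤ |A|² - |A| + 1, i.e. 9 ≤ |A - A| ≤ 21.
Note: 0 ∈ A - A always (from a - a). The set is symmetric: if d ∈ A - A then -d ∈ A - A.
Enumerate nonzero differences d = a - a' with a > a' (then include -d):
Positive differences: {1, 3, 6, 7, 9, 10, 13, 16}
Full difference set: {0} ∪ (positive diffs) ∪ (negative diffs).
|A - A| = 1 + 2·8 = 17 (matches direct enumeration: 17).

|A - A| = 17


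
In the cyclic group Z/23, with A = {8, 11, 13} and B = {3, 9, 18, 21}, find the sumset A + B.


Work in Z/23Z: reduce every sum a + b modulo 23.
Enumerate all 12 pairs:
a = 8: 8+3=11, 8+9=17, 8+18=3, 8+21=6
a = 11: 11+3=14, 11+9=20, 11+18=6, 11+21=9
a = 13: 13+3=16, 13+9=22, 13+18=8, 13+21=11
Distinct residues collected: {3, 6, 8, 9, 11, 14, 16, 17, 20, 22}
|A + B| = 10 (out of 23 total residues).

A + B = {3, 6, 8, 9, 11, 14, 16, 17, 20, 22}


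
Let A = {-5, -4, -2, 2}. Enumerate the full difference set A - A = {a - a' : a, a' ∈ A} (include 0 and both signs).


A - A = {a - a' : a, a' ∈ A}.
Compute a - a' for each ordered pair (a, a'):
a = -5: -5--5=0, -5--4=-1, -5--2=-3, -5-2=-7
a = -4: -4--5=1, -4--4=0, -4--2=-2, -4-2=-6
a = -2: -2--5=3, -2--4=2, -2--2=0, -2-2=-4
a = 2: 2--5=7, 2--4=6, 2--2=4, 2-2=0
Collecting distinct values (and noting 0 appears from a-a):
A - A = {-7, -6, -4, -3, -2, -1, 0, 1, 2, 3, 4, 6, 7}
|A - A| = 13

A - A = {-7, -6, -4, -3, -2, -1, 0, 1, 2, 3, 4, 6, 7}


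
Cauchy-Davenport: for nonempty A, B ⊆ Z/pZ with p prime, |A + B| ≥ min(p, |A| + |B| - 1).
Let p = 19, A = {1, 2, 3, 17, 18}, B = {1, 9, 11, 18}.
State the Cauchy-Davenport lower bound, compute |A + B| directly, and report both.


Cauchy-Davenport: |A + B| ≥ min(p, |A| + |B| - 1) for A, B nonempty in Z/pZ.
|A| = 5, |B| = 4, p = 19.
CD lower bound = min(19, 5 + 4 - 1) = min(19, 8) = 8.
Compute A + B mod 19 directly:
a = 1: 1+1=2, 1+9=10, 1+11=12, 1+18=0
a = 2: 2+1=3, 2+9=11, 2+11=13, 2+18=1
a = 3: 3+1=4, 3+9=12, 3+11=14, 3+18=2
a = 17: 17+1=18, 17+9=7, 17+11=9, 17+18=16
a = 18: 18+1=0, 18+9=8, 18+11=10, 18+18=17
A + B = {0, 1, 2, 3, 4, 7, 8, 9, 10, 11, 12, 13, 14, 16, 17, 18}, so |A + B| = 16.
Verify: 16 ≥ 8? Yes ✓.

CD lower bound = 8, actual |A + B| = 16.


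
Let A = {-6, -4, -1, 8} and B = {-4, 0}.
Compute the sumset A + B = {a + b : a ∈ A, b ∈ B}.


A + B = {a + b : a ∈ A, b ∈ B}.
Enumerate all |A|·|B| = 4·2 = 8 pairs (a, b) and collect distinct sums.
a = -6: -6+-4=-10, -6+0=-6
a = -4: -4+-4=-8, -4+0=-4
a = -1: -1+-4=-5, -1+0=-1
a = 8: 8+-4=4, 8+0=8
Collecting distinct sums: A + B = {-10, -8, -6, -5, -4, -1, 4, 8}
|A + B| = 8

A + B = {-10, -8, -6, -5, -4, -1, 4, 8}


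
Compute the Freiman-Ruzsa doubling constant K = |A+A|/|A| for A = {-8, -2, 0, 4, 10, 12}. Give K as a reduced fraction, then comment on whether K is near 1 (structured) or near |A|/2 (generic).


|A| = 6.
Compute A + A by enumerating all 36 pairs.
A + A = {-16, -10, -8, -4, -2, 0, 2, 4, 8, 10, 12, 14, 16, 20, 22, 24}, so |A + A| = 16.
K = |A + A| / |A| = 16/6 = 8/3 ≈ 2.6667.
Reference: AP of size 6 gives K = 11/6 ≈ 1.8333; a fully generic set of size 6 gives K ≈ 3.5000.

|A| = 6, |A + A| = 16, K = 16/6 = 8/3.


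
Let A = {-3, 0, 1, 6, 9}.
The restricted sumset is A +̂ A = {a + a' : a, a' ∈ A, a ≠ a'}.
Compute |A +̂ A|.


Restricted sumset: A +̂ A = {a + a' : a ∈ A, a' ∈ A, a ≠ a'}.
Equivalently, take A + A and drop any sum 2a that is achievable ONLY as a + a for a ∈ A (i.e. sums representable only with equal summands).
Enumerate pairs (a, a') with a < a' (symmetric, so each unordered pair gives one sum; this covers all a ≠ a'):
  -3 + 0 = -3
  -3 + 1 = -2
  -3 + 6 = 3
  -3 + 9 = 6
  0 + 1 = 1
  0 + 6 = 6
  0 + 9 = 9
  1 + 6 = 7
  1 + 9 = 10
  6 + 9 = 15
Collected distinct sums: {-3, -2, 1, 3, 6, 7, 9, 10, 15}
|A +̂ A| = 9
(Reference bound: |A +̂ A| ≥ 2|A| - 3 for |A| ≥ 2, with |A| = 5 giving ≥ 7.)

|A +̂ A| = 9


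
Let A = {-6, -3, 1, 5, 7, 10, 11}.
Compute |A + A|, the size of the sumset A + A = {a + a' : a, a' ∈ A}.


A + A = {a + a' : a, a' ∈ A}; |A| = 7.
General bounds: 2|A| - 1 ≤ |A + A| ≤ |A|(|A|+1)/2, i.e. 13 ≤ |A + A| ≤ 28.
Lower bound 2|A|-1 is attained iff A is an arithmetic progression.
Enumerate sums a + a' for a ≤ a' (symmetric, so this suffices):
a = -6: -6+-6=-12, -6+-3=-9, -6+1=-5, -6+5=-1, -6+7=1, -6+10=4, -6+11=5
a = -3: -3+-3=-6, -3+1=-2, -3+5=2, -3+7=4, -3+10=7, -3+11=8
a = 1: 1+1=2, 1+5=6, 1+7=8, 1+10=11, 1+11=12
a = 5: 5+5=10, 5+7=12, 5+10=15, 5+11=16
a = 7: 7+7=14, 7+10=17, 7+11=18
a = 10: 10+10=20, 10+11=21
a = 11: 11+11=22
Distinct sums: {-12, -9, -6, -5, -2, -1, 1, 2, 4, 5, 6, 7, 8, 10, 11, 12, 14, 15, 16, 17, 18, 20, 21, 22}
|A + A| = 24

|A + A| = 24


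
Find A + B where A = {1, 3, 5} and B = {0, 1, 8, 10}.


A + B = {a + b : a ∈ A, b ∈ B}.
Enumerate all |A|·|B| = 3·4 = 12 pairs (a, b) and collect distinct sums.
a = 1: 1+0=1, 1+1=2, 1+8=9, 1+10=11
a = 3: 3+0=3, 3+1=4, 3+8=11, 3+10=13
a = 5: 5+0=5, 5+1=6, 5+8=13, 5+10=15
Collecting distinct sums: A + B = {1, 2, 3, 4, 5, 6, 9, 11, 13, 15}
|A + B| = 10

A + B = {1, 2, 3, 4, 5, 6, 9, 11, 13, 15}


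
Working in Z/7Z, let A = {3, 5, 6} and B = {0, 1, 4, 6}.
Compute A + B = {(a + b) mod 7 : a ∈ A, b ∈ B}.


Work in Z/7Z: reduce every sum a + b modulo 7.
Enumerate all 12 pairs:
a = 3: 3+0=3, 3+1=4, 3+4=0, 3+6=2
a = 5: 5+0=5, 5+1=6, 5+4=2, 5+6=4
a = 6: 6+0=6, 6+1=0, 6+4=3, 6+6=5
Distinct residues collected: {0, 2, 3, 4, 5, 6}
|A + B| = 6 (out of 7 total residues).

A + B = {0, 2, 3, 4, 5, 6}


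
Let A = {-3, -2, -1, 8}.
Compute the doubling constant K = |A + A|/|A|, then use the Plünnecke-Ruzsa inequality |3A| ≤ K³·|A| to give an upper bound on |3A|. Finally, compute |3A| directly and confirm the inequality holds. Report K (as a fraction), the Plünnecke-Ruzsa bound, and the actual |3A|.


|A| = 4.
Step 1: Compute A + A by enumerating all 16 pairs.
A + A = {-6, -5, -4, -3, -2, 5, 6, 7, 16}, so |A + A| = 9.
Step 2: Doubling constant K = |A + A|/|A| = 9/4 = 9/4 ≈ 2.2500.
Step 3: Plünnecke-Ruzsa gives |3A| ≤ K³·|A| = (2.2500)³ · 4 ≈ 45.5625.
Step 4: Compute 3A = A + A + A directly by enumerating all triples (a,b,c) ∈ A³; |3A| = 16.
Step 5: Check 16 ≤ 45.5625? Yes ✓.

K = 9/4, Plünnecke-Ruzsa bound K³|A| ≈ 45.5625, |3A| = 16, inequality holds.


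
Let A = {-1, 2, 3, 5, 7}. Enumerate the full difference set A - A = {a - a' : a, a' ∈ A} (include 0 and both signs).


A - A = {a - a' : a, a' ∈ A}.
Compute a - a' for each ordered pair (a, a'):
a = -1: -1--1=0, -1-2=-3, -1-3=-4, -1-5=-6, -1-7=-8
a = 2: 2--1=3, 2-2=0, 2-3=-1, 2-5=-3, 2-7=-5
a = 3: 3--1=4, 3-2=1, 3-3=0, 3-5=-2, 3-7=-4
a = 5: 5--1=6, 5-2=3, 5-3=2, 5-5=0, 5-7=-2
a = 7: 7--1=8, 7-2=5, 7-3=4, 7-5=2, 7-7=0
Collecting distinct values (and noting 0 appears from a-a):
A - A = {-8, -6, -5, -4, -3, -2, -1, 0, 1, 2, 3, 4, 5, 6, 8}
|A - A| = 15

A - A = {-8, -6, -5, -4, -3, -2, -1, 0, 1, 2, 3, 4, 5, 6, 8}


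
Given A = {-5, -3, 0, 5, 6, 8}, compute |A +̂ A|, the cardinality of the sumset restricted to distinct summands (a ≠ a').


Restricted sumset: A +̂ A = {a + a' : a ∈ A, a' ∈ A, a ≠ a'}.
Equivalently, take A + A and drop any sum 2a that is achievable ONLY as a + a for a ∈ A (i.e. sums representable only with equal summands).
Enumerate pairs (a, a') with a < a' (symmetric, so each unordered pair gives one sum; this covers all a ≠ a'):
  -5 + -3 = -8
  -5 + 0 = -5
  -5 + 5 = 0
  -5 + 6 = 1
  -5 + 8 = 3
  -3 + 0 = -3
  -3 + 5 = 2
  -3 + 6 = 3
  -3 + 8 = 5
  0 + 5 = 5
  0 + 6 = 6
  0 + 8 = 8
  5 + 6 = 11
  5 + 8 = 13
  6 + 8 = 14
Collected distinct sums: {-8, -5, -3, 0, 1, 2, 3, 5, 6, 8, 11, 13, 14}
|A +̂ A| = 13
(Reference bound: |A +̂ A| ≥ 2|A| - 3 for |A| ≥ 2, with |A| = 6 giving ≥ 9.)

|A +̂ A| = 13


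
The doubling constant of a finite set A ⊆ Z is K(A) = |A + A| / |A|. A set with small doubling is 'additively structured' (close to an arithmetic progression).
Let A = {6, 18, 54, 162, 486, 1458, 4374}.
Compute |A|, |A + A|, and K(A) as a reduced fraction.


|A| = 7.
Compute A + A by enumerating all 49 pairs.
A + A = {12, 24, 36, 60, 72, 108, 168, 180, 216, 324, 492, 504, 540, 648, 972, 1464, 1476, 1512, 1620, 1944, 2916, 4380, 4392, 4428, 4536, 4860, 5832, 8748}, so |A + A| = 28.
K = |A + A| / |A| = 28/7 = 4/1 ≈ 4.0000.
Reference: AP of size 7 gives K = 13/7 ≈ 1.8571; a fully generic set of size 7 gives K ≈ 4.0000.

|A| = 7, |A + A| = 28, K = 28/7 = 4/1.


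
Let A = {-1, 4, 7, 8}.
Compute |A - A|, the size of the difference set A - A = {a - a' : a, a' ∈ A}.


A - A = {a - a' : a, a' ∈ A}; |A| = 4.
Bounds: 2|A|-1 ≤ |A - A| ≤ |A|² - |A| + 1, i.e. 7 ≤ |A - A| ≤ 13.
Note: 0 ∈ A - A always (from a - a). The set is symmetric: if d ∈ A - A then -d ∈ A - A.
Enumerate nonzero differences d = a - a' with a > a' (then include -d):
Positive differences: {1, 3, 4, 5, 8, 9}
Full difference set: {0} ∪ (positive diffs) ∪ (negative diffs).
|A - A| = 1 + 2·6 = 13 (matches direct enumeration: 13).

|A - A| = 13


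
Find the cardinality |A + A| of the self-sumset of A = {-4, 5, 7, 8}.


A + A = {a + a' : a, a' ∈ A}; |A| = 4.
General bounds: 2|A| - 1 ≤ |A + A| ≤ |A|(|A|+1)/2, i.e. 7 ≤ |A + A| ≤ 10.
Lower bound 2|A|-1 is attained iff A is an arithmetic progression.
Enumerate sums a + a' for a ≤ a' (symmetric, so this suffices):
a = -4: -4+-4=-8, -4+5=1, -4+7=3, -4+8=4
a = 5: 5+5=10, 5+7=12, 5+8=13
a = 7: 7+7=14, 7+8=15
a = 8: 8+8=16
Distinct sums: {-8, 1, 3, 4, 10, 12, 13, 14, 15, 16}
|A + A| = 10

|A + A| = 10


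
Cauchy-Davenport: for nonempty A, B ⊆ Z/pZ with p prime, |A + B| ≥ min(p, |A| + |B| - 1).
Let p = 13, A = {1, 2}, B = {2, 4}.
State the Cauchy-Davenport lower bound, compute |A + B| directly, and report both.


Cauchy-Davenport: |A + B| ≥ min(p, |A| + |B| - 1) for A, B nonempty in Z/pZ.
|A| = 2, |B| = 2, p = 13.
CD lower bound = min(13, 2 + 2 - 1) = min(13, 3) = 3.
Compute A + B mod 13 directly:
a = 1: 1+2=3, 1+4=5
a = 2: 2+2=4, 2+4=6
A + B = {3, 4, 5, 6}, so |A + B| = 4.
Verify: 4 ≥ 3? Yes ✓.

CD lower bound = 3, actual |A + B| = 4.


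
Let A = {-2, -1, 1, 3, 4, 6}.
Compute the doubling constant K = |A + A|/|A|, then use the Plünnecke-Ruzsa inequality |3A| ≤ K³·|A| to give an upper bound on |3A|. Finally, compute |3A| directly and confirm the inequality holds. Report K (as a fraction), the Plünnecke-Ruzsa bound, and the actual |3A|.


|A| = 6.
Step 1: Compute A + A by enumerating all 36 pairs.
A + A = {-4, -3, -2, -1, 0, 1, 2, 3, 4, 5, 6, 7, 8, 9, 10, 12}, so |A + A| = 16.
Step 2: Doubling constant K = |A + A|/|A| = 16/6 = 16/6 ≈ 2.6667.
Step 3: Plünnecke-Ruzsa gives |3A| ≤ K³·|A| = (2.6667)³ · 6 ≈ 113.7778.
Step 4: Compute 3A = A + A + A directly by enumerating all triples (a,b,c) ∈ A³; |3A| = 24.
Step 5: Check 24 ≤ 113.7778? Yes ✓.

K = 16/6, Plünnecke-Ruzsa bound K³|A| ≈ 113.7778, |3A| = 24, inequality holds.


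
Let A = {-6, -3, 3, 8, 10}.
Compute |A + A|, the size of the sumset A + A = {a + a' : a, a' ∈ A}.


A + A = {a + a' : a, a' ∈ A}; |A| = 5.
General bounds: 2|A| - 1 ≤ |A + A| ≤ |A|(|A|+1)/2, i.e. 9 ≤ |A + A| ≤ 15.
Lower bound 2|A|-1 is attained iff A is an arithmetic progression.
Enumerate sums a + a' for a ≤ a' (symmetric, so this suffices):
a = -6: -6+-6=-12, -6+-3=-9, -6+3=-3, -6+8=2, -6+10=4
a = -3: -3+-3=-6, -3+3=0, -3+8=5, -3+10=7
a = 3: 3+3=6, 3+8=11, 3+10=13
a = 8: 8+8=16, 8+10=18
a = 10: 10+10=20
Distinct sums: {-12, -9, -6, -3, 0, 2, 4, 5, 6, 7, 11, 13, 16, 18, 20}
|A + A| = 15

|A + A| = 15


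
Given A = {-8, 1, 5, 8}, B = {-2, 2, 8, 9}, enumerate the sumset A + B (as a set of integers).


A + B = {a + b : a ∈ A, b ∈ B}.
Enumerate all |A|·|B| = 4·4 = 16 pairs (a, b) and collect distinct sums.
a = -8: -8+-2=-10, -8+2=-6, -8+8=0, -8+9=1
a = 1: 1+-2=-1, 1+2=3, 1+8=9, 1+9=10
a = 5: 5+-2=3, 5+2=7, 5+8=13, 5+9=14
a = 8: 8+-2=6, 8+2=10, 8+8=16, 8+9=17
Collecting distinct sums: A + B = {-10, -6, -1, 0, 1, 3, 6, 7, 9, 10, 13, 14, 16, 17}
|A + B| = 14

A + B = {-10, -6, -1, 0, 1, 3, 6, 7, 9, 10, 13, 14, 16, 17}


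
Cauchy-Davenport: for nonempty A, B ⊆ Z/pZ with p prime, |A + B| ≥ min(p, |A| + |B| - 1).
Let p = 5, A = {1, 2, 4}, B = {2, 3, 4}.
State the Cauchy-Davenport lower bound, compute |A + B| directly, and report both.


Cauchy-Davenport: |A + B| ≥ min(p, |A| + |B| - 1) for A, B nonempty in Z/pZ.
|A| = 3, |B| = 3, p = 5.
CD lower bound = min(5, 3 + 3 - 1) = min(5, 5) = 5.
Compute A + B mod 5 directly:
a = 1: 1+2=3, 1+3=4, 1+4=0
a = 2: 2+2=4, 2+3=0, 2+4=1
a = 4: 4+2=1, 4+3=2, 4+4=3
A + B = {0, 1, 2, 3, 4}, so |A + B| = 5.
Verify: 5 ≥ 5? Yes ✓.

CD lower bound = 5, actual |A + B| = 5.


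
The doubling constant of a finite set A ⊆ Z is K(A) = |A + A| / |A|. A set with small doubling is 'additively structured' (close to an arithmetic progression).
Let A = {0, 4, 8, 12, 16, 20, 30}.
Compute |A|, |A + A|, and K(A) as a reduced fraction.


|A| = 7.
Compute A + A by enumerating all 49 pairs.
A + A = {0, 4, 8, 12, 16, 20, 24, 28, 30, 32, 34, 36, 38, 40, 42, 46, 50, 60}, so |A + A| = 18.
K = |A + A| / |A| = 18/7 (already in lowest terms) ≈ 2.5714.
Reference: AP of size 7 gives K = 13/7 ≈ 1.8571; a fully generic set of size 7 gives K ≈ 4.0000.

|A| = 7, |A + A| = 18, K = 18/7.


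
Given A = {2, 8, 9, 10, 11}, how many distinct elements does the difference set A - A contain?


A - A = {a - a' : a, a' ∈ A}; |A| = 5.
Bounds: 2|A|-1 ≤ |A - A| ≤ |A|² - |A| + 1, i.e. 9 ≤ |A - A| ≤ 21.
Note: 0 ∈ A - A always (from a - a). The set is symmetric: if d ∈ A - A then -d ∈ A - A.
Enumerate nonzero differences d = a - a' with a > a' (then include -d):
Positive differences: {1, 2, 3, 6, 7, 8, 9}
Full difference set: {0} ∪ (positive diffs) ∪ (negative diffs).
|A - A| = 1 + 2·7 = 15 (matches direct enumeration: 15).

|A - A| = 15


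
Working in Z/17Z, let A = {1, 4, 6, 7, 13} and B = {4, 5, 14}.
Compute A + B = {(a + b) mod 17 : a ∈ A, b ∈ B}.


Work in Z/17Z: reduce every sum a + b modulo 17.
Enumerate all 15 pairs:
a = 1: 1+4=5, 1+5=6, 1+14=15
a = 4: 4+4=8, 4+5=9, 4+14=1
a = 6: 6+4=10, 6+5=11, 6+14=3
a = 7: 7+4=11, 7+5=12, 7+14=4
a = 13: 13+4=0, 13+5=1, 13+14=10
Distinct residues collected: {0, 1, 3, 4, 5, 6, 8, 9, 10, 11, 12, 15}
|A + B| = 12 (out of 17 total residues).

A + B = {0, 1, 3, 4, 5, 6, 8, 9, 10, 11, 12, 15}


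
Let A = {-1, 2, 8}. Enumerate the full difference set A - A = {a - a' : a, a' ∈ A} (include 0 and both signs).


A - A = {a - a' : a, a' ∈ A}.
Compute a - a' for each ordered pair (a, a'):
a = -1: -1--1=0, -1-2=-3, -1-8=-9
a = 2: 2--1=3, 2-2=0, 2-8=-6
a = 8: 8--1=9, 8-2=6, 8-8=0
Collecting distinct values (and noting 0 appears from a-a):
A - A = {-9, -6, -3, 0, 3, 6, 9}
|A - A| = 7

A - A = {-9, -6, -3, 0, 3, 6, 9}


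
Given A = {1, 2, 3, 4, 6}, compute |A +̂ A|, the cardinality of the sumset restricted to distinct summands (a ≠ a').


Restricted sumset: A +̂ A = {a + a' : a ∈ A, a' ∈ A, a ≠ a'}.
Equivalently, take A + A and drop any sum 2a that is achievable ONLY as a + a for a ∈ A (i.e. sums representable only with equal summands).
Enumerate pairs (a, a') with a < a' (symmetric, so each unordered pair gives one sum; this covers all a ≠ a'):
  1 + 2 = 3
  1 + 3 = 4
  1 + 4 = 5
  1 + 6 = 7
  2 + 3 = 5
  2 + 4 = 6
  2 + 6 = 8
  3 + 4 = 7
  3 + 6 = 9
  4 + 6 = 10
Collected distinct sums: {3, 4, 5, 6, 7, 8, 9, 10}
|A +̂ A| = 8
(Reference bound: |A +̂ A| ≥ 2|A| - 3 for |A| ≥ 2, with |A| = 5 giving ≥ 7.)

|A +̂ A| = 8


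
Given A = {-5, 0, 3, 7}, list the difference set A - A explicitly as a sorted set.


A - A = {a - a' : a, a' ∈ A}.
Compute a - a' for each ordered pair (a, a'):
a = -5: -5--5=0, -5-0=-5, -5-3=-8, -5-7=-12
a = 0: 0--5=5, 0-0=0, 0-3=-3, 0-7=-7
a = 3: 3--5=8, 3-0=3, 3-3=0, 3-7=-4
a = 7: 7--5=12, 7-0=7, 7-3=4, 7-7=0
Collecting distinct values (and noting 0 appears from a-a):
A - A = {-12, -8, -7, -5, -4, -3, 0, 3, 4, 5, 7, 8, 12}
|A - A| = 13

A - A = {-12, -8, -7, -5, -4, -3, 0, 3, 4, 5, 7, 8, 12}


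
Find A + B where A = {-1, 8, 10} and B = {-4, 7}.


A + B = {a + b : a ∈ A, b ∈ B}.
Enumerate all |A|·|B| = 3·2 = 6 pairs (a, b) and collect distinct sums.
a = -1: -1+-4=-5, -1+7=6
a = 8: 8+-4=4, 8+7=15
a = 10: 10+-4=6, 10+7=17
Collecting distinct sums: A + B = {-5, 4, 6, 15, 17}
|A + B| = 5

A + B = {-5, 4, 6, 15, 17}


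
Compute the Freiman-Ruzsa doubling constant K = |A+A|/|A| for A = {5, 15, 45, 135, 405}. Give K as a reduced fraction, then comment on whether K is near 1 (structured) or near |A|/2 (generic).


|A| = 5.
Compute A + A by enumerating all 25 pairs.
A + A = {10, 20, 30, 50, 60, 90, 140, 150, 180, 270, 410, 420, 450, 540, 810}, so |A + A| = 15.
K = |A + A| / |A| = 15/5 = 3/1 ≈ 3.0000.
Reference: AP of size 5 gives K = 9/5 ≈ 1.8000; a fully generic set of size 5 gives K ≈ 3.0000.

|A| = 5, |A + A| = 15, K = 15/5 = 3/1.


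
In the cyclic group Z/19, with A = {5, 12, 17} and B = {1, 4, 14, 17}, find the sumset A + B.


Work in Z/19Z: reduce every sum a + b modulo 19.
Enumerate all 12 pairs:
a = 5: 5+1=6, 5+4=9, 5+14=0, 5+17=3
a = 12: 12+1=13, 12+4=16, 12+14=7, 12+17=10
a = 17: 17+1=18, 17+4=2, 17+14=12, 17+17=15
Distinct residues collected: {0, 2, 3, 6, 7, 9, 10, 12, 13, 15, 16, 18}
|A + B| = 12 (out of 19 total residues).

A + B = {0, 2, 3, 6, 7, 9, 10, 12, 13, 15, 16, 18}


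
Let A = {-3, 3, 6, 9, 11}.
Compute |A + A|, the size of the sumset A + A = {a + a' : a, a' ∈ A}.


A + A = {a + a' : a, a' ∈ A}; |A| = 5.
General bounds: 2|A| - 1 ≤ |A + A| ≤ |A|(|A|+1)/2, i.e. 9 ≤ |A + A| ≤ 15.
Lower bound 2|A|-1 is attained iff A is an arithmetic progression.
Enumerate sums a + a' for a ≤ a' (symmetric, so this suffices):
a = -3: -3+-3=-6, -3+3=0, -3+6=3, -3+9=6, -3+11=8
a = 3: 3+3=6, 3+6=9, 3+9=12, 3+11=14
a = 6: 6+6=12, 6+9=15, 6+11=17
a = 9: 9+9=18, 9+11=20
a = 11: 11+11=22
Distinct sums: {-6, 0, 3, 6, 8, 9, 12, 14, 15, 17, 18, 20, 22}
|A + A| = 13

|A + A| = 13


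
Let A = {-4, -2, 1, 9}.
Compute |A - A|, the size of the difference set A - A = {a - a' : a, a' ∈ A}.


A - A = {a - a' : a, a' ∈ A}; |A| = 4.
Bounds: 2|A|-1 ≤ |A - A| ≤ |A|² - |A| + 1, i.e. 7 ≤ |A - A| ≤ 13.
Note: 0 ∈ A - A always (from a - a). The set is symmetric: if d ∈ A - A then -d ∈ A - A.
Enumerate nonzero differences d = a - a' with a > a' (then include -d):
Positive differences: {2, 3, 5, 8, 11, 13}
Full difference set: {0} ∪ (positive diffs) ∪ (negative diffs).
|A - A| = 1 + 2·6 = 13 (matches direct enumeration: 13).

|A - A| = 13


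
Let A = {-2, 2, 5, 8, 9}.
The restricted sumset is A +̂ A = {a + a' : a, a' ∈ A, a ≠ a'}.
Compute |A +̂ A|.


Restricted sumset: A +̂ A = {a + a' : a ∈ A, a' ∈ A, a ≠ a'}.
Equivalently, take A + A and drop any sum 2a that is achievable ONLY as a + a for a ∈ A (i.e. sums representable only with equal summands).
Enumerate pairs (a, a') with a < a' (symmetric, so each unordered pair gives one sum; this covers all a ≠ a'):
  -2 + 2 = 0
  -2 + 5 = 3
  -2 + 8 = 6
  -2 + 9 = 7
  2 + 5 = 7
  2 + 8 = 10
  2 + 9 = 11
  5 + 8 = 13
  5 + 9 = 14
  8 + 9 = 17
Collected distinct sums: {0, 3, 6, 7, 10, 11, 13, 14, 17}
|A +̂ A| = 9
(Reference bound: |A +̂ A| ≥ 2|A| - 3 for |A| ≥ 2, with |A| = 5 giving ≥ 7.)

|A +̂ A| = 9


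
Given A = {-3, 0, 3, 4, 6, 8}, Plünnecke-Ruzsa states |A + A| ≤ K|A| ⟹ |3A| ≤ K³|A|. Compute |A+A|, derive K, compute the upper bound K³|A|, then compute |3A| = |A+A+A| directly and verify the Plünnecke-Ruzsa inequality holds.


|A| = 6.
Step 1: Compute A + A by enumerating all 36 pairs.
A + A = {-6, -3, 0, 1, 3, 4, 5, 6, 7, 8, 9, 10, 11, 12, 14, 16}, so |A + A| = 16.
Step 2: Doubling constant K = |A + A|/|A| = 16/6 = 16/6 ≈ 2.6667.
Step 3: Plünnecke-Ruzsa gives |3A| ≤ K³·|A| = (2.6667)³ · 6 ≈ 113.7778.
Step 4: Compute 3A = A + A + A directly by enumerating all triples (a,b,c) ∈ A³; |3A| = 27.
Step 5: Check 27 ≤ 113.7778? Yes ✓.

K = 16/6, Plünnecke-Ruzsa bound K³|A| ≈ 113.7778, |3A| = 27, inequality holds.


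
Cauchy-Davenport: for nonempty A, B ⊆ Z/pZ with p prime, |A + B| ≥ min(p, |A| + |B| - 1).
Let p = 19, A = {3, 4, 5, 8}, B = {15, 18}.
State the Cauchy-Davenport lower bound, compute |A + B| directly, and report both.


Cauchy-Davenport: |A + B| ≥ min(p, |A| + |B| - 1) for A, B nonempty in Z/pZ.
|A| = 4, |B| = 2, p = 19.
CD lower bound = min(19, 4 + 2 - 1) = min(19, 5) = 5.
Compute A + B mod 19 directly:
a = 3: 3+15=18, 3+18=2
a = 4: 4+15=0, 4+18=3
a = 5: 5+15=1, 5+18=4
a = 8: 8+15=4, 8+18=7
A + B = {0, 1, 2, 3, 4, 7, 18}, so |A + B| = 7.
Verify: 7 ≥ 5? Yes ✓.

CD lower bound = 5, actual |A + B| = 7.


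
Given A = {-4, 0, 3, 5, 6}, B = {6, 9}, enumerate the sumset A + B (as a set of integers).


A + B = {a + b : a ∈ A, b ∈ B}.
Enumerate all |A|·|B| = 5·2 = 10 pairs (a, b) and collect distinct sums.
a = -4: -4+6=2, -4+9=5
a = 0: 0+6=6, 0+9=9
a = 3: 3+6=9, 3+9=12
a = 5: 5+6=11, 5+9=14
a = 6: 6+6=12, 6+9=15
Collecting distinct sums: A + B = {2, 5, 6, 9, 11, 12, 14, 15}
|A + B| = 8

A + B = {2, 5, 6, 9, 11, 12, 14, 15}


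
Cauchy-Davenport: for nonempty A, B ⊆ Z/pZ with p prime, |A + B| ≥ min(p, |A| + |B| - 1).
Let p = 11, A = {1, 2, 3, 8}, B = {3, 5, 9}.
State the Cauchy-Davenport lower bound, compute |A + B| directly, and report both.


Cauchy-Davenport: |A + B| ≥ min(p, |A| + |B| - 1) for A, B nonempty in Z/pZ.
|A| = 4, |B| = 3, p = 11.
CD lower bound = min(11, 4 + 3 - 1) = min(11, 6) = 6.
Compute A + B mod 11 directly:
a = 1: 1+3=4, 1+5=6, 1+9=10
a = 2: 2+3=5, 2+5=7, 2+9=0
a = 3: 3+3=6, 3+5=8, 3+9=1
a = 8: 8+3=0, 8+5=2, 8+9=6
A + B = {0, 1, 2, 4, 5, 6, 7, 8, 10}, so |A + B| = 9.
Verify: 9 ≥ 6? Yes ✓.

CD lower bound = 6, actual |A + B| = 9.


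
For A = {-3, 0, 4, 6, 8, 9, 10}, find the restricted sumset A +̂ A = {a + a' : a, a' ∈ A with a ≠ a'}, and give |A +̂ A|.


Restricted sumset: A +̂ A = {a + a' : a ∈ A, a' ∈ A, a ≠ a'}.
Equivalently, take A + A and drop any sum 2a that is achievable ONLY as a + a for a ∈ A (i.e. sums representable only with equal summands).
Enumerate pairs (a, a') with a < a' (symmetric, so each unordered pair gives one sum; this covers all a ≠ a'):
  -3 + 0 = -3
  -3 + 4 = 1
  -3 + 6 = 3
  -3 + 8 = 5
  -3 + 9 = 6
  -3 + 10 = 7
  0 + 4 = 4
  0 + 6 = 6
  0 + 8 = 8
  0 + 9 = 9
  0 + 10 = 10
  4 + 6 = 10
  4 + 8 = 12
  4 + 9 = 13
  4 + 10 = 14
  6 + 8 = 14
  6 + 9 = 15
  6 + 10 = 16
  8 + 9 = 17
  8 + 10 = 18
  9 + 10 = 19
Collected distinct sums: {-3, 1, 3, 4, 5, 6, 7, 8, 9, 10, 12, 13, 14, 15, 16, 17, 18, 19}
|A +̂ A| = 18
(Reference bound: |A +̂ A| ≥ 2|A| - 3 for |A| ≥ 2, with |A| = 7 giving ≥ 11.)

|A +̂ A| = 18


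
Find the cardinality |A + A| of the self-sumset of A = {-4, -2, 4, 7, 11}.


A + A = {a + a' : a, a' ∈ A}; |A| = 5.
General bounds: 2|A| - 1 ≤ |A + A| ≤ |A|(|A|+1)/2, i.e. 9 ≤ |A + A| ≤ 15.
Lower bound 2|A|-1 is attained iff A is an arithmetic progression.
Enumerate sums a + a' for a ≤ a' (symmetric, so this suffices):
a = -4: -4+-4=-8, -4+-2=-6, -4+4=0, -4+7=3, -4+11=7
a = -2: -2+-2=-4, -2+4=2, -2+7=5, -2+11=9
a = 4: 4+4=8, 4+7=11, 4+11=15
a = 7: 7+7=14, 7+11=18
a = 11: 11+11=22
Distinct sums: {-8, -6, -4, 0, 2, 3, 5, 7, 8, 9, 11, 14, 15, 18, 22}
|A + A| = 15

|A + A| = 15


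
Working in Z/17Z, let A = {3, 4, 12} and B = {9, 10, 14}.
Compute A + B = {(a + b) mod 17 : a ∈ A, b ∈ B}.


Work in Z/17Z: reduce every sum a + b modulo 17.
Enumerate all 9 pairs:
a = 3: 3+9=12, 3+10=13, 3+14=0
a = 4: 4+9=13, 4+10=14, 4+14=1
a = 12: 12+9=4, 12+10=5, 12+14=9
Distinct residues collected: {0, 1, 4, 5, 9, 12, 13, 14}
|A + B| = 8 (out of 17 total residues).

A + B = {0, 1, 4, 5, 9, 12, 13, 14}


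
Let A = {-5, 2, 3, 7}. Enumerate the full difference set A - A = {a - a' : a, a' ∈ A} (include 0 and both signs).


A - A = {a - a' : a, a' ∈ A}.
Compute a - a' for each ordered pair (a, a'):
a = -5: -5--5=0, -5-2=-7, -5-3=-8, -5-7=-12
a = 2: 2--5=7, 2-2=0, 2-3=-1, 2-7=-5
a = 3: 3--5=8, 3-2=1, 3-3=0, 3-7=-4
a = 7: 7--5=12, 7-2=5, 7-3=4, 7-7=0
Collecting distinct values (and noting 0 appears from a-a):
A - A = {-12, -8, -7, -5, -4, -1, 0, 1, 4, 5, 7, 8, 12}
|A - A| = 13

A - A = {-12, -8, -7, -5, -4, -1, 0, 1, 4, 5, 7, 8, 12}


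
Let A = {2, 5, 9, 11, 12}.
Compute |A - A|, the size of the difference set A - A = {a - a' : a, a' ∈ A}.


A - A = {a - a' : a, a' ∈ A}; |A| = 5.
Bounds: 2|A|-1 ≤ |A - A| ≤ |A|² - |A| + 1, i.e. 9 ≤ |A - A| ≤ 21.
Note: 0 ∈ A - A always (from a - a). The set is symmetric: if d ∈ A - A then -d ∈ A - A.
Enumerate nonzero differences d = a - a' with a > a' (then include -d):
Positive differences: {1, 2, 3, 4, 6, 7, 9, 10}
Full difference set: {0} ∪ (positive diffs) ∪ (negative diffs).
|A - A| = 1 + 2·8 = 17 (matches direct enumeration: 17).

|A - A| = 17


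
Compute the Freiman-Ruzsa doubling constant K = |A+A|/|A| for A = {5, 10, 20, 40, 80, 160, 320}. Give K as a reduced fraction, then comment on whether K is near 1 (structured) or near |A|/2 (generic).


|A| = 7.
Compute A + A by enumerating all 49 pairs.
A + A = {10, 15, 20, 25, 30, 40, 45, 50, 60, 80, 85, 90, 100, 120, 160, 165, 170, 180, 200, 240, 320, 325, 330, 340, 360, 400, 480, 640}, so |A + A| = 28.
K = |A + A| / |A| = 28/7 = 4/1 ≈ 4.0000.
Reference: AP of size 7 gives K = 13/7 ≈ 1.8571; a fully generic set of size 7 gives K ≈ 4.0000.

|A| = 7, |A + A| = 28, K = 28/7 = 4/1.


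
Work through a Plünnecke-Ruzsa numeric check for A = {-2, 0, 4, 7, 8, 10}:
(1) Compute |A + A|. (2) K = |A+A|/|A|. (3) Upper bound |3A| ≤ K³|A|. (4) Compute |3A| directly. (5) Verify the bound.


|A| = 6.
Step 1: Compute A + A by enumerating all 36 pairs.
A + A = {-4, -2, 0, 2, 4, 5, 6, 7, 8, 10, 11, 12, 14, 15, 16, 17, 18, 20}, so |A + A| = 18.
Step 2: Doubling constant K = |A + A|/|A| = 18/6 = 18/6 ≈ 3.0000.
Step 3: Plünnecke-Ruzsa gives |3A| ≤ K³·|A| = (3.0000)³ · 6 ≈ 162.0000.
Step 4: Compute 3A = A + A + A directly by enumerating all triples (a,b,c) ∈ A³; |3A| = 32.
Step 5: Check 32 ≤ 162.0000? Yes ✓.

K = 18/6, Plünnecke-Ruzsa bound K³|A| ≈ 162.0000, |3A| = 32, inequality holds.


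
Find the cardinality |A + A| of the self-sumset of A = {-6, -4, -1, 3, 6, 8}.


A + A = {a + a' : a, a' ∈ A}; |A| = 6.
General bounds: 2|A| - 1 ≤ |A + A| ≤ |A|(|A|+1)/2, i.e. 11 ≤ |A + A| ≤ 21.
Lower bound 2|A|-1 is attained iff A is an arithmetic progression.
Enumerate sums a + a' for a ≤ a' (symmetric, so this suffices):
a = -6: -6+-6=-12, -6+-4=-10, -6+-1=-7, -6+3=-3, -6+6=0, -6+8=2
a = -4: -4+-4=-8, -4+-1=-5, -4+3=-1, -4+6=2, -4+8=4
a = -1: -1+-1=-2, -1+3=2, -1+6=5, -1+8=7
a = 3: 3+3=6, 3+6=9, 3+8=11
a = 6: 6+6=12, 6+8=14
a = 8: 8+8=16
Distinct sums: {-12, -10, -8, -7, -5, -3, -2, -1, 0, 2, 4, 5, 6, 7, 9, 11, 12, 14, 16}
|A + A| = 19

|A + A| = 19


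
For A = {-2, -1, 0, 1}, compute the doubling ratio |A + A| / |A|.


|A| = 4.
Compute A + A by enumerating all 16 pairs.
A + A = {-4, -3, -2, -1, 0, 1, 2}, so |A + A| = 7.
K = |A + A| / |A| = 7/4 (already in lowest terms) ≈ 1.7500.
Reference: AP of size 4 gives K = 7/4 ≈ 1.7500; a fully generic set of size 4 gives K ≈ 2.5000.

|A| = 4, |A + A| = 7, K = 7/4.


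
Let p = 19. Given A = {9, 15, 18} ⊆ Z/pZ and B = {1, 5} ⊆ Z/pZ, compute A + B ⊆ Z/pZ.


Work in Z/19Z: reduce every sum a + b modulo 19.
Enumerate all 6 pairs:
a = 9: 9+1=10, 9+5=14
a = 15: 15+1=16, 15+5=1
a = 18: 18+1=0, 18+5=4
Distinct residues collected: {0, 1, 4, 10, 14, 16}
|A + B| = 6 (out of 19 total residues).

A + B = {0, 1, 4, 10, 14, 16}


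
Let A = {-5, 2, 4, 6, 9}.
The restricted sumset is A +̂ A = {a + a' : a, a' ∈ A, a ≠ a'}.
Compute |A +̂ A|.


Restricted sumset: A +̂ A = {a + a' : a ∈ A, a' ∈ A, a ≠ a'}.
Equivalently, take A + A and drop any sum 2a that is achievable ONLY as a + a for a ∈ A (i.e. sums representable only with equal summands).
Enumerate pairs (a, a') with a < a' (symmetric, so each unordered pair gives one sum; this covers all a ≠ a'):
  -5 + 2 = -3
  -5 + 4 = -1
  -5 + 6 = 1
  -5 + 9 = 4
  2 + 4 = 6
  2 + 6 = 8
  2 + 9 = 11
  4 + 6 = 10
  4 + 9 = 13
  6 + 9 = 15
Collected distinct sums: {-3, -1, 1, 4, 6, 8, 10, 11, 13, 15}
|A +̂ A| = 10
(Reference bound: |A +̂ A| ≥ 2|A| - 3 for |A| ≥ 2, with |A| = 5 giving ≥ 7.)

|A +̂ A| = 10


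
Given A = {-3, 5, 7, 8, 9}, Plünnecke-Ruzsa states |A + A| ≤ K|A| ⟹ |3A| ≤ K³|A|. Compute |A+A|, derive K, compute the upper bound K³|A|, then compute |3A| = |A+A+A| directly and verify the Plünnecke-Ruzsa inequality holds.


|A| = 5.
Step 1: Compute A + A by enumerating all 25 pairs.
A + A = {-6, 2, 4, 5, 6, 10, 12, 13, 14, 15, 16, 17, 18}, so |A + A| = 13.
Step 2: Doubling constant K = |A + A|/|A| = 13/5 = 13/5 ≈ 2.6000.
Step 3: Plünnecke-Ruzsa gives |3A| ≤ K³·|A| = (2.6000)³ · 5 ≈ 87.8800.
Step 4: Compute 3A = A + A + A directly by enumerating all triples (a,b,c) ∈ A³; |3A| = 24.
Step 5: Check 24 ≤ 87.8800? Yes ✓.

K = 13/5, Plünnecke-Ruzsa bound K³|A| ≈ 87.8800, |3A| = 24, inequality holds.


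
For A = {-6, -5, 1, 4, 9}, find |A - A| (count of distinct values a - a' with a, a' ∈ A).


A - A = {a - a' : a, a' ∈ A}; |A| = 5.
Bounds: 2|A|-1 ≤ |A - A| ≤ |A|² - |A| + 1, i.e. 9 ≤ |A - A| ≤ 21.
Note: 0 ∈ A - A always (from a - a). The set is symmetric: if d ∈ A - A then -d ∈ A - A.
Enumerate nonzero differences d = a - a' with a > a' (then include -d):
Positive differences: {1, 3, 5, 6, 7, 8, 9, 10, 14, 15}
Full difference set: {0} ∪ (positive diffs) ∪ (negative diffs).
|A - A| = 1 + 2·10 = 21 (matches direct enumeration: 21).

|A - A| = 21


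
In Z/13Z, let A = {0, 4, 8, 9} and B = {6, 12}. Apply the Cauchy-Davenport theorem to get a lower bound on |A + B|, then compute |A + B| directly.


Cauchy-Davenport: |A + B| ≥ min(p, |A| + |B| - 1) for A, B nonempty in Z/pZ.
|A| = 4, |B| = 2, p = 13.
CD lower bound = min(13, 4 + 2 - 1) = min(13, 5) = 5.
Compute A + B mod 13 directly:
a = 0: 0+6=6, 0+12=12
a = 4: 4+6=10, 4+12=3
a = 8: 8+6=1, 8+12=7
a = 9: 9+6=2, 9+12=8
A + B = {1, 2, 3, 6, 7, 8, 10, 12}, so |A + B| = 8.
Verify: 8 ≥ 5? Yes ✓.

CD lower bound = 5, actual |A + B| = 8.


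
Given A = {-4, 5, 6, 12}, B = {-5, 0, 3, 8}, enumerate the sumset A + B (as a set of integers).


A + B = {a + b : a ∈ A, b ∈ B}.
Enumerate all |A|·|B| = 4·4 = 16 pairs (a, b) and collect distinct sums.
a = -4: -4+-5=-9, -4+0=-4, -4+3=-1, -4+8=4
a = 5: 5+-5=0, 5+0=5, 5+3=8, 5+8=13
a = 6: 6+-5=1, 6+0=6, 6+3=9, 6+8=14
a = 12: 12+-5=7, 12+0=12, 12+3=15, 12+8=20
Collecting distinct sums: A + B = {-9, -4, -1, 0, 1, 4, 5, 6, 7, 8, 9, 12, 13, 14, 15, 20}
|A + B| = 16

A + B = {-9, -4, -1, 0, 1, 4, 5, 6, 7, 8, 9, 12, 13, 14, 15, 20}


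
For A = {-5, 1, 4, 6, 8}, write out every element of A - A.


A - A = {a - a' : a, a' ∈ A}.
Compute a - a' for each ordered pair (a, a'):
a = -5: -5--5=0, -5-1=-6, -5-4=-9, -5-6=-11, -5-8=-13
a = 1: 1--5=6, 1-1=0, 1-4=-3, 1-6=-5, 1-8=-7
a = 4: 4--5=9, 4-1=3, 4-4=0, 4-6=-2, 4-8=-4
a = 6: 6--5=11, 6-1=5, 6-4=2, 6-6=0, 6-8=-2
a = 8: 8--5=13, 8-1=7, 8-4=4, 8-6=2, 8-8=0
Collecting distinct values (and noting 0 appears from a-a):
A - A = {-13, -11, -9, -7, -6, -5, -4, -3, -2, 0, 2, 3, 4, 5, 6, 7, 9, 11, 13}
|A - A| = 19

A - A = {-13, -11, -9, -7, -6, -5, -4, -3, -2, 0, 2, 3, 4, 5, 6, 7, 9, 11, 13}


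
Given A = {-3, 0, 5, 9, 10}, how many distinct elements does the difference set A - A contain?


A - A = {a - a' : a, a' ∈ A}; |A| = 5.
Bounds: 2|A|-1 ≤ |A - A| ≤ |A|² - |A| + 1, i.e. 9 ≤ |A - A| ≤ 21.
Note: 0 ∈ A - A always (from a - a). The set is symmetric: if d ∈ A - A then -d ∈ A - A.
Enumerate nonzero differences d = a - a' with a > a' (then include -d):
Positive differences: {1, 3, 4, 5, 8, 9, 10, 12, 13}
Full difference set: {0} ∪ (positive diffs) ∪ (negative diffs).
|A - A| = 1 + 2·9 = 19 (matches direct enumeration: 19).

|A - A| = 19


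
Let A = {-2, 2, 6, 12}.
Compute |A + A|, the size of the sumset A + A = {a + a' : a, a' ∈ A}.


A + A = {a + a' : a, a' ∈ A}; |A| = 4.
General bounds: 2|A| - 1 ≤ |A + A| ≤ |A|(|A|+1)/2, i.e. 7 ≤ |A + A| ≤ 10.
Lower bound 2|A|-1 is attained iff A is an arithmetic progression.
Enumerate sums a + a' for a ≤ a' (symmetric, so this suffices):
a = -2: -2+-2=-4, -2+2=0, -2+6=4, -2+12=10
a = 2: 2+2=4, 2+6=8, 2+12=14
a = 6: 6+6=12, 6+12=18
a = 12: 12+12=24
Distinct sums: {-4, 0, 4, 8, 10, 12, 14, 18, 24}
|A + A| = 9

|A + A| = 9


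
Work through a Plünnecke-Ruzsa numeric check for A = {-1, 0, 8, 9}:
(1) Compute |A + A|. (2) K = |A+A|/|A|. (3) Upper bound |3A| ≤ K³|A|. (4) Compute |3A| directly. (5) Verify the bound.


|A| = 4.
Step 1: Compute A + A by enumerating all 16 pairs.
A + A = {-2, -1, 0, 7, 8, 9, 16, 17, 18}, so |A + A| = 9.
Step 2: Doubling constant K = |A + A|/|A| = 9/4 = 9/4 ≈ 2.2500.
Step 3: Plünnecke-Ruzsa gives |3A| ≤ K³·|A| = (2.2500)³ · 4 ≈ 45.5625.
Step 4: Compute 3A = A + A + A directly by enumerating all triples (a,b,c) ∈ A³; |3A| = 16.
Step 5: Check 16 ≤ 45.5625? Yes ✓.

K = 9/4, Plünnecke-Ruzsa bound K³|A| ≈ 45.5625, |3A| = 16, inequality holds.


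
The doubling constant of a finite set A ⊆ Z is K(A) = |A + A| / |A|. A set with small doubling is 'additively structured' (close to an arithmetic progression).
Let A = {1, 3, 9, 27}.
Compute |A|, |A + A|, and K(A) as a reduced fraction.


|A| = 4.
Compute A + A by enumerating all 16 pairs.
A + A = {2, 4, 6, 10, 12, 18, 28, 30, 36, 54}, so |A + A| = 10.
K = |A + A| / |A| = 10/4 = 5/2 ≈ 2.5000.
Reference: AP of size 4 gives K = 7/4 ≈ 1.7500; a fully generic set of size 4 gives K ≈ 2.5000.

|A| = 4, |A + A| = 10, K = 10/4 = 5/2.


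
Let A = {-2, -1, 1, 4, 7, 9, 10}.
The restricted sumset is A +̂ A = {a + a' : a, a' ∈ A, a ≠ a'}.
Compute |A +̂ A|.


Restricted sumset: A +̂ A = {a + a' : a ∈ A, a' ∈ A, a ≠ a'}.
Equivalently, take A + A and drop any sum 2a that is achievable ONLY as a + a for a ∈ A (i.e. sums representable only with equal summands).
Enumerate pairs (a, a') with a < a' (symmetric, so each unordered pair gives one sum; this covers all a ≠ a'):
  -2 + -1 = -3
  -2 + 1 = -1
  -2 + 4 = 2
  -2 + 7 = 5
  -2 + 9 = 7
  -2 + 10 = 8
  -1 + 1 = 0
  -1 + 4 = 3
  -1 + 7 = 6
  -1 + 9 = 8
  -1 + 10 = 9
  1 + 4 = 5
  1 + 7 = 8
  1 + 9 = 10
  1 + 10 = 11
  4 + 7 = 11
  4 + 9 = 13
  4 + 10 = 14
  7 + 9 = 16
  7 + 10 = 17
  9 + 10 = 19
Collected distinct sums: {-3, -1, 0, 2, 3, 5, 6, 7, 8, 9, 10, 11, 13, 14, 16, 17, 19}
|A +̂ A| = 17
(Reference bound: |A +̂ A| ≥ 2|A| - 3 for |A| ≥ 2, with |A| = 7 giving ≥ 11.)

|A +̂ A| = 17


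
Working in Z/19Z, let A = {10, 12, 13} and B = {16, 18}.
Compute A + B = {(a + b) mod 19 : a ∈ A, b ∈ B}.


Work in Z/19Z: reduce every sum a + b modulo 19.
Enumerate all 6 pairs:
a = 10: 10+16=7, 10+18=9
a = 12: 12+16=9, 12+18=11
a = 13: 13+16=10, 13+18=12
Distinct residues collected: {7, 9, 10, 11, 12}
|A + B| = 5 (out of 19 total residues).

A + B = {7, 9, 10, 11, 12}


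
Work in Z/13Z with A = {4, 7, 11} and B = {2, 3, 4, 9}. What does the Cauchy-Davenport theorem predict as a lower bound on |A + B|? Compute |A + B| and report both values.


Cauchy-Davenport: |A + B| ≥ min(p, |A| + |B| - 1) for A, B nonempty in Z/pZ.
|A| = 3, |B| = 4, p = 13.
CD lower bound = min(13, 3 + 4 - 1) = min(13, 6) = 6.
Compute A + B mod 13 directly:
a = 4: 4+2=6, 4+3=7, 4+4=8, 4+9=0
a = 7: 7+2=9, 7+3=10, 7+4=11, 7+9=3
a = 11: 11+2=0, 11+3=1, 11+4=2, 11+9=7
A + B = {0, 1, 2, 3, 6, 7, 8, 9, 10, 11}, so |A + B| = 10.
Verify: 10 ≥ 6? Yes ✓.

CD lower bound = 6, actual |A + B| = 10.


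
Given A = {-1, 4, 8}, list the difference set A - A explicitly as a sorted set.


A - A = {a - a' : a, a' ∈ A}.
Compute a - a' for each ordered pair (a, a'):
a = -1: -1--1=0, -1-4=-5, -1-8=-9
a = 4: 4--1=5, 4-4=0, 4-8=-4
a = 8: 8--1=9, 8-4=4, 8-8=0
Collecting distinct values (and noting 0 appears from a-a):
A - A = {-9, -5, -4, 0, 4, 5, 9}
|A - A| = 7

A - A = {-9, -5, -4, 0, 4, 5, 9}


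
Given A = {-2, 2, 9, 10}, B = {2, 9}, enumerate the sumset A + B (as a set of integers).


A + B = {a + b : a ∈ A, b ∈ B}.
Enumerate all |A|·|B| = 4·2 = 8 pairs (a, b) and collect distinct sums.
a = -2: -2+2=0, -2+9=7
a = 2: 2+2=4, 2+9=11
a = 9: 9+2=11, 9+9=18
a = 10: 10+2=12, 10+9=19
Collecting distinct sums: A + B = {0, 4, 7, 11, 12, 18, 19}
|A + B| = 7

A + B = {0, 4, 7, 11, 12, 18, 19}


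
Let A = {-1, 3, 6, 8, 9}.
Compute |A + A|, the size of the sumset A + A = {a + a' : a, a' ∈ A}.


A + A = {a + a' : a, a' ∈ A}; |A| = 5.
General bounds: 2|A| - 1 ≤ |A + A| ≤ |A|(|A|+1)/2, i.e. 9 ≤ |A + A| ≤ 15.
Lower bound 2|A|-1 is attained iff A is an arithmetic progression.
Enumerate sums a + a' for a ≤ a' (symmetric, so this suffices):
a = -1: -1+-1=-2, -1+3=2, -1+6=5, -1+8=7, -1+9=8
a = 3: 3+3=6, 3+6=9, 3+8=11, 3+9=12
a = 6: 6+6=12, 6+8=14, 6+9=15
a = 8: 8+8=16, 8+9=17
a = 9: 9+9=18
Distinct sums: {-2, 2, 5, 6, 7, 8, 9, 11, 12, 14, 15, 16, 17, 18}
|A + A| = 14

|A + A| = 14


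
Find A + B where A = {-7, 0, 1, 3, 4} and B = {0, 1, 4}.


A + B = {a + b : a ∈ A, b ∈ B}.
Enumerate all |A|·|B| = 5·3 = 15 pairs (a, b) and collect distinct sums.
a = -7: -7+0=-7, -7+1=-6, -7+4=-3
a = 0: 0+0=0, 0+1=1, 0+4=4
a = 1: 1+0=1, 1+1=2, 1+4=5
a = 3: 3+0=3, 3+1=4, 3+4=7
a = 4: 4+0=4, 4+1=5, 4+4=8
Collecting distinct sums: A + B = {-7, -6, -3, 0, 1, 2, 3, 4, 5, 7, 8}
|A + B| = 11

A + B = {-7, -6, -3, 0, 1, 2, 3, 4, 5, 7, 8}


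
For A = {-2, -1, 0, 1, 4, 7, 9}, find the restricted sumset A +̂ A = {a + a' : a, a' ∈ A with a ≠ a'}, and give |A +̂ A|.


Restricted sumset: A +̂ A = {a + a' : a ∈ A, a' ∈ A, a ≠ a'}.
Equivalently, take A + A and drop any sum 2a that is achievable ONLY as a + a for a ∈ A (i.e. sums representable only with equal summands).
Enumerate pairs (a, a') with a < a' (symmetric, so each unordered pair gives one sum; this covers all a ≠ a'):
  -2 + -1 = -3
  -2 + 0 = -2
  -2 + 1 = -1
  -2 + 4 = 2
  -2 + 7 = 5
  -2 + 9 = 7
  -1 + 0 = -1
  -1 + 1 = 0
  -1 + 4 = 3
  -1 + 7 = 6
  -1 + 9 = 8
  0 + 1 = 1
  0 + 4 = 4
  0 + 7 = 7
  0 + 9 = 9
  1 + 4 = 5
  1 + 7 = 8
  1 + 9 = 10
  4 + 7 = 11
  4 + 9 = 13
  7 + 9 = 16
Collected distinct sums: {-3, -2, -1, 0, 1, 2, 3, 4, 5, 6, 7, 8, 9, 10, 11, 13, 16}
|A +̂ A| = 17
(Reference bound: |A +̂ A| ≥ 2|A| - 3 for |A| ≥ 2, with |A| = 7 giving ≥ 11.)

|A +̂ A| = 17
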